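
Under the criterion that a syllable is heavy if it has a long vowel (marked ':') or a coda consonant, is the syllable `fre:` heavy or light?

`fre:`: long vowel, open (no coda). Long vowel → heavy.

heavy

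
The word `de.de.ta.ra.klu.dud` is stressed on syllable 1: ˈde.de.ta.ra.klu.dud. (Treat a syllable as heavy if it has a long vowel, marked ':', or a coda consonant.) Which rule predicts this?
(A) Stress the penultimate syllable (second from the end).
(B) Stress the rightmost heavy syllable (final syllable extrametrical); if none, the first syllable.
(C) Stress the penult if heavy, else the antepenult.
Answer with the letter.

B

Rule A → syllable 5 (observed: 1).
Rule B → syllable 1 ✓.
Rule C → syllable 4 (observed: 1).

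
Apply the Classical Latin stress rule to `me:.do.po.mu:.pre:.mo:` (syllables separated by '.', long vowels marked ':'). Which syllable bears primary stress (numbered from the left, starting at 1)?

Classical Latin: stress the penult if heavy (long vowel or closed), else the antepenult.
Weights: 4 mu: H, 5 pre: H, 6 mo: H.
The penult (syllable 5, pre:) is heavy, so it takes stress.
Stress on syllable 5: me:.do.po.mu:.ˈpre:.mo:.

5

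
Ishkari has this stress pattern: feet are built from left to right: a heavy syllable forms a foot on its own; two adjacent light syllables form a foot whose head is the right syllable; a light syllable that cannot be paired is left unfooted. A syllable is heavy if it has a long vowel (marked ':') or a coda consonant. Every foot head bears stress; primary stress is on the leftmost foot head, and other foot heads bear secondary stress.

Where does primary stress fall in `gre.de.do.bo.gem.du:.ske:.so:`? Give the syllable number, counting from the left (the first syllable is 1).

Weights: 1 gre L, 2 de L, 3 do L, 4 bo L, 5 gem H, 6 du: H, 7 ske: H, 8 so: H.
Parse left to right (heavy = foot alone; LL = one foot; stranded L unfooted): (gre.ˈde) (do.ˈbo) (ˈgem) (ˈdu:) (ˈske:) (ˈso:).
Foot heads: 2, 4, 5, 6, 7, 8.
Primary stress on the leftmost head = syllable 2.
Primary stress: syllable 2 → gre.ˈde.do.bo.gem.du:.ske:.so:.

2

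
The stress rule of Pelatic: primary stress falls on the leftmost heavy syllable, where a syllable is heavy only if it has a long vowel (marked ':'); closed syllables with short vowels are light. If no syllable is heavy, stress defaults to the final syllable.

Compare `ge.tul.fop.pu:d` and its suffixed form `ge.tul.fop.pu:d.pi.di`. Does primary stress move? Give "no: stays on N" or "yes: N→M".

Base `ge.tul.fop.pu:d` (4 syllables):
  Weights: 1 ge L, 2 tul L, 3 fop L, 4 pu:d H.
  Heavy syllables in the domain: 4. The leftmost is syllable 4 (pu:d).
  → primary stress on syllable 4.
Suffixed `ge.tul.fop.pu:d.pi.di` (6 syllables):
  Weights: 1 ge L, 2 tul L, 3 fop L, 4 pu:d H, 5 pi L, 6 di L.
  Heavy syllables in the domain: 4. The leftmost is syllable 4 (pu:d).
  → primary stress on syllable 4.

no: stays on 4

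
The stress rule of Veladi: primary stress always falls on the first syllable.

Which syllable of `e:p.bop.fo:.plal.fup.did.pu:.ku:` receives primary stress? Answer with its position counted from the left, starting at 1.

1

The word has 8 syllables; the first syllable is syllable 1 (e:p).
Primary stress: syllable 1 → ˈe:p.bop.fo:.plal.fup.did.pu:.ku:.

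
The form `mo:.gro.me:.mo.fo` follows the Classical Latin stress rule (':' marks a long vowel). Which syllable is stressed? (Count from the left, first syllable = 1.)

Classical Latin: stress the penult if heavy (long vowel or closed), else the antepenult.
Weights: 3 me: H, 4 mo L, 5 fo L.
The penult (syllable 4, mo) is light, so stress falls on the antepenult (syllable 3, me:).
Stress on syllable 3: mo:.gro.ˈme:.mo.fo.

3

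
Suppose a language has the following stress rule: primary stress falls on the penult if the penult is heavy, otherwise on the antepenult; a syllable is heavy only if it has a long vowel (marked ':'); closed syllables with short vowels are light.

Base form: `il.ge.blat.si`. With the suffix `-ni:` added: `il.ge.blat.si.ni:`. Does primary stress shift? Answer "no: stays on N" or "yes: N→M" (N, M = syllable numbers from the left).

Base `il.ge.blat.si` (4 syllables):
  Weights: 2 ge L, 3 blat L, 4 si L.
  The penult (syllable 3, blat) is light, so stress falls on the antepenult (syllable 2, ge).
  → primary stress on syllable 2.
Suffixed `il.ge.blat.si.ni:` (5 syllables):
  Weights: 3 blat L, 4 si L, 5 ni: H.
  The penult (syllable 4, si) is light, so stress falls on the antepenult (syllable 3, blat).
  → primary stress on syllable 3.

yes: 2→3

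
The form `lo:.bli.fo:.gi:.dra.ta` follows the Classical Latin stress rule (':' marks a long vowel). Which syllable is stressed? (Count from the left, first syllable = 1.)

4

Classical Latin: stress the penult if heavy (long vowel or closed), else the antepenult.
Weights: 4 gi: H, 5 dra L, 6 ta L.
The penult (syllable 5, dra) is light, so stress falls on the antepenult (syllable 4, gi:).
Stress on syllable 4: lo:.bli.fo:.ˈgi:.dra.ta.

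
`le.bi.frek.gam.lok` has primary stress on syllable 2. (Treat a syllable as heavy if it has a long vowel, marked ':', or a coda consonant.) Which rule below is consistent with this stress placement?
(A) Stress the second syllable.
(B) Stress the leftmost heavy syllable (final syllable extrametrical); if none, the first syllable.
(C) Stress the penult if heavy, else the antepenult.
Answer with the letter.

A

Rule A → syllable 2 ✓.
Rule B → syllable 3 (observed: 2).
Rule C → syllable 4 (observed: 2).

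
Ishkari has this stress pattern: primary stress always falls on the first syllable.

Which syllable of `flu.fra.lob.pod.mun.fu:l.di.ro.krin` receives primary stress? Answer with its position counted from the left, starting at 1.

The word has 9 syllables; the first syllable is syllable 1 (flu).
Primary stress: syllable 1 → ˈflu.fra.lob.pod.mun.fu:l.di.ro.krin.

1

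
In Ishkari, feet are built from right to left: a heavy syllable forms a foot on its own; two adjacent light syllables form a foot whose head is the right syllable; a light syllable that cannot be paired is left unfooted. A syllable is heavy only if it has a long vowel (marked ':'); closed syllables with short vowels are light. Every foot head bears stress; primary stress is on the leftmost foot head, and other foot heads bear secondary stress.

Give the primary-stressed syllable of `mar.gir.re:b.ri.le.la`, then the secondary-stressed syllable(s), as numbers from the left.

primary 2, secondary 3, 6

Weights: 1 mar L, 2 gir L, 3 re:b H, 4 ri L, 5 le L, 6 la L.
Parse right to left (heavy = foot alone; LL = one foot; stranded L unfooted): (mar.ˈgir) (ˈre:b) ri (le.ˈla).
Foot heads: 2, 3, 6.
Primary stress on the leftmost head = syllable 2.
Secondary stress on 3, 6: mar.ˈgir.ˌre:b.ri.le.ˌla.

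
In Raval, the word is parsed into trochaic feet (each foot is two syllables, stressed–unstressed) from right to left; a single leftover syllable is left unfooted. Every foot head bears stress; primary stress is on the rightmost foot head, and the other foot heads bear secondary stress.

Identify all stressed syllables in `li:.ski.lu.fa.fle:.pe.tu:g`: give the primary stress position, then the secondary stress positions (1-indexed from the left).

Parse right to left into trochaic (ˈσσ) feet: li: (ˈski.lu) (ˈfa.fle:) (ˈpe.tu:g). Syllable 1 is left unfooted.
Foot heads (stressed positions): 2, 4, 6.
End Rule Rightmost: primary stress on the rightmost head = syllable 6.
Secondary stress on 2, 4: li:.ˌski.lu.ˌfa.fle:.ˈpe.tu:g.

primary 6, secondary 2, 4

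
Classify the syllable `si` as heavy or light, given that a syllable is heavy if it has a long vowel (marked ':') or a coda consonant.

`si`: short vowel, open (no coda). Short vowel, open → light.

light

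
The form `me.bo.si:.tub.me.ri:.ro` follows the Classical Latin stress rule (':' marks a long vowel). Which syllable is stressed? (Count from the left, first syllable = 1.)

Classical Latin: stress the penult if heavy (long vowel or closed), else the antepenult.
Weights: 5 me L, 6 ri: H, 7 ro L.
The penult (syllable 6, ri:) is heavy, so it takes stress.
Stress on syllable 6: me.bo.si:.tub.me.ˈri:.ro.

6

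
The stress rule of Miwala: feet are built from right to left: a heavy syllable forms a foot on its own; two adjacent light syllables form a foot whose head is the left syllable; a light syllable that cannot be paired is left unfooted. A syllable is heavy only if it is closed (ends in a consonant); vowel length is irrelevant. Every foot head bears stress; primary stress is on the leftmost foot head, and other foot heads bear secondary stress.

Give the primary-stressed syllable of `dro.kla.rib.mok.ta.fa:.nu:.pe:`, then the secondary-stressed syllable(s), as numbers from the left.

Weights: 1 dro L, 2 kla L, 3 rib H, 4 mok H, 5 ta L, 6 fa: L, 7 nu: L, 8 pe: L.
Parse right to left (heavy = foot alone; LL = one foot; stranded L unfooted): (ˈdro.kla) (ˈrib) (ˈmok) (ˈta.fa:) (ˈnu:.pe:).
Foot heads: 1, 3, 4, 5, 7.
Primary stress on the leftmost head = syllable 1.
Secondary stress on 3, 4, 5, 7: ˈdro.kla.ˌrib.ˌmok.ˌta.fa:.ˌnu:.pe:.

primary 1, secondary 3, 4, 5, 7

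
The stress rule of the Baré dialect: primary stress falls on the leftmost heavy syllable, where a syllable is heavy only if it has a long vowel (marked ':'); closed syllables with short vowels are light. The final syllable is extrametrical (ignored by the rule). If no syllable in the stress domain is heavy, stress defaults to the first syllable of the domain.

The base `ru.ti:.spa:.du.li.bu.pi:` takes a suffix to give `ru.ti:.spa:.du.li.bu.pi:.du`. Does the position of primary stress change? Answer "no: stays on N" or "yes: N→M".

Base `ru.ti:.spa:.du.li.bu.pi:` (7 syllables):
  The final syllable (7, pi:) is extrametrical; the stress domain is syllables 1–6.
  Weights: 1 ru L, 2 ti: H, 3 spa: H, 4 du L, 5 li L, 6 bu L.
  Heavy syllables in the domain: 2, 3. The leftmost is syllable 2 (ti:).
  → primary stress on syllable 2.
Suffixed `ru.ti:.spa:.du.li.bu.pi:.du` (8 syllables):
  The final syllable (8, du) is extrametrical; the stress domain is syllables 1–7.
  Weights: 1 ru L, 2 ti: H, 3 spa: H, 4 du L, 5 li L, 6 bu L, 7 pi: H.
  Heavy syllables in the domain: 2, 3, 7. The leftmost is syllable 2 (ti:).
  → primary stress on syllable 2.

no: stays on 2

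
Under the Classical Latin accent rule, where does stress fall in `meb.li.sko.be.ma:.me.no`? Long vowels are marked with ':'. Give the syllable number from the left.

5

Classical Latin: stress the penult if heavy (long vowel or closed), else the antepenult.
Weights: 5 ma: H, 6 me L, 7 no L.
The penult (syllable 6, me) is light, so stress falls on the antepenult (syllable 5, ma:).
Stress on syllable 5: meb.li.sko.be.ˈma:.me.no.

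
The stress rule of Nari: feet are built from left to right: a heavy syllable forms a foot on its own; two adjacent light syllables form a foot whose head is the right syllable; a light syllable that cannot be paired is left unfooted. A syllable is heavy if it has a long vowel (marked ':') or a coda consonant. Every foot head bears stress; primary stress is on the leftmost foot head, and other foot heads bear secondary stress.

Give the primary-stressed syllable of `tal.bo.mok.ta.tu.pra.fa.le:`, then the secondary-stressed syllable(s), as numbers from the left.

primary 1, secondary 3, 5, 7, 8

Weights: 1 tal H, 2 bo L, 3 mok H, 4 ta L, 5 tu L, 6 pra L, 7 fa L, 8 le: H.
Parse left to right (heavy = foot alone; LL = one foot; stranded L unfooted): (ˈtal) bo (ˈmok) (ta.ˈtu) (pra.ˈfa) (ˈle:).
Foot heads: 1, 3, 5, 7, 8.
Primary stress on the leftmost head = syllable 1.
Secondary stress on 3, 5, 7, 8: ˈtal.bo.ˌmok.ta.ˌtu.pra.ˌfa.ˌle:.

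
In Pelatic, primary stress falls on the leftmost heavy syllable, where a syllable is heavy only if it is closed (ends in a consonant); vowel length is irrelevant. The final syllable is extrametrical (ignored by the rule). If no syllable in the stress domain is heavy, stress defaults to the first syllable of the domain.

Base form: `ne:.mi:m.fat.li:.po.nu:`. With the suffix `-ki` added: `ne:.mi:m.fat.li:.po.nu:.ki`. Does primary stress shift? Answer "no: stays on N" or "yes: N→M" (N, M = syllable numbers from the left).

Base `ne:.mi:m.fat.li:.po.nu:` (6 syllables):
  The final syllable (6, nu:) is extrametrical; the stress domain is syllables 1–5.
  Weights: 1 ne: L, 2 mi:m H, 3 fat H, 4 li: L, 5 po L.
  Heavy syllables in the domain: 2, 3. The leftmost is syllable 2 (mi:m).
  → primary stress on syllable 2.
Suffixed `ne:.mi:m.fat.li:.po.nu:.ki` (7 syllables):
  The final syllable (7, ki) is extrametrical; the stress domain is syllables 1–6.
  Weights: 1 ne: L, 2 mi:m H, 3 fat H, 4 li: L, 5 po L, 6 nu: L.
  Heavy syllables in the domain: 2, 3. The leftmost is syllable 2 (mi:m).
  → primary stress on syllable 2.

no: stays on 2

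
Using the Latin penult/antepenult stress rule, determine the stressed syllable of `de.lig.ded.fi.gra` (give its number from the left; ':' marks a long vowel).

Classical Latin: stress the penult if heavy (long vowel or closed), else the antepenult.
Weights: 3 ded H, 4 fi L, 5 gra L.
The penult (syllable 4, fi) is light, so stress falls on the antepenult (syllable 3, ded).
Stress on syllable 3: de.lig.ˈded.fi.gra.

3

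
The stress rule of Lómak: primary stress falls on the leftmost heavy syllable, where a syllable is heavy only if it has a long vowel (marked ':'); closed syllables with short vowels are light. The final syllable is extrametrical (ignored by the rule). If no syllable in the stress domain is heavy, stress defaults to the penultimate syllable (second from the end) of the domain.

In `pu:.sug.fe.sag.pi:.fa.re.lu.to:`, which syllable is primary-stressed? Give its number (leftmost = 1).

The final syllable (9, to:) is extrametrical; the stress domain is syllables 1–8.
Weights: 1 pu: H, 2 sug L, 3 fe L, 4 sag L, 5 pi: H, 6 fa L, 7 re L, 8 lu L.
Heavy syllables in the domain: 1, 5. The leftmost is syllable 1 (pu:).
Primary stress: syllable 1 → ˈpu:.sug.fe.sag.pi:.fa.re.lu.to:.

1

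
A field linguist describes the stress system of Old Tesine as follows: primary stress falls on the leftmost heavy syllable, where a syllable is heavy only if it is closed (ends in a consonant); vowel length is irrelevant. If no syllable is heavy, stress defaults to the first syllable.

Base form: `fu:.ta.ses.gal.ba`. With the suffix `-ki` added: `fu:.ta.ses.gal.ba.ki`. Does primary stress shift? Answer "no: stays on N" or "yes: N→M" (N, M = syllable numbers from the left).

no: stays on 3

Base `fu:.ta.ses.gal.ba` (5 syllables):
  Weights: 1 fu: L, 2 ta L, 3 ses H, 4 gal H, 5 ba L.
  Heavy syllables in the domain: 3, 4. The leftmost is syllable 3 (ses).
  → primary stress on syllable 3.
Suffixed `fu:.ta.ses.gal.ba.ki` (6 syllables):
  Weights: 1 fu: L, 2 ta L, 3 ses H, 4 gal H, 5 ba L, 6 ki L.
  Heavy syllables in the domain: 3, 4. The leftmost is syllable 3 (ses).
  → primary stress on syllable 3.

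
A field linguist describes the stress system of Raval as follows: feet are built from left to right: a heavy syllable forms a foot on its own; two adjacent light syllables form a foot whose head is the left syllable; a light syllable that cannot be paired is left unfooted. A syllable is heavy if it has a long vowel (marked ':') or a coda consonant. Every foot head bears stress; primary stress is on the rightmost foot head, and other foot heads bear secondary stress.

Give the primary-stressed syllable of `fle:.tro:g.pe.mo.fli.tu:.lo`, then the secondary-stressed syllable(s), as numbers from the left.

Weights: 1 fle: H, 2 tro:g H, 3 pe L, 4 mo L, 5 fli L, 6 tu: H, 7 lo L.
Parse left to right (heavy = foot alone; LL = one foot; stranded L unfooted): (ˈfle:) (ˈtro:g) (ˈpe.mo) fli (ˈtu:) lo.
Foot heads: 1, 2, 3, 6.
Primary stress on the rightmost head = syllable 6.
Secondary stress on 1, 2, 3: ˌfle:.ˌtro:g.ˌpe.mo.fli.ˈtu:.lo.

primary 6, secondary 1, 2, 3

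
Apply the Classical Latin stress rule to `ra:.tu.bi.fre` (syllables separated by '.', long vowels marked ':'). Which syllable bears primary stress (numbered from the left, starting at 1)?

2

Classical Latin: stress the penult if heavy (long vowel or closed), else the antepenult.
Weights: 2 tu L, 3 bi L, 4 fre L.
The penult (syllable 3, bi) is light, so stress falls on the antepenult (syllable 2, tu).
Stress on syllable 2: ra:.ˈtu.bi.fre.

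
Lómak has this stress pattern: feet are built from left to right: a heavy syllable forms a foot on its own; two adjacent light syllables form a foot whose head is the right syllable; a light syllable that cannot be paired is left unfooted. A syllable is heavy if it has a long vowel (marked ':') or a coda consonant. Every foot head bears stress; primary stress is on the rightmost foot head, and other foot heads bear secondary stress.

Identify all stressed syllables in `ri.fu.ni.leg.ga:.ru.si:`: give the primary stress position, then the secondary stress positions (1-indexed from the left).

Weights: 1 ri L, 2 fu L, 3 ni L, 4 leg H, 5 ga: H, 6 ru L, 7 si: H.
Parse left to right (heavy = foot alone; LL = one foot; stranded L unfooted): (ri.ˈfu) ni (ˈleg) (ˈga:) ru (ˈsi:).
Foot heads: 2, 4, 5, 7.
Primary stress on the rightmost head = syllable 7.
Secondary stress on 2, 4, 5: ri.ˌfu.ni.ˌleg.ˌga:.ru.ˈsi:.

primary 7, secondary 2, 4, 5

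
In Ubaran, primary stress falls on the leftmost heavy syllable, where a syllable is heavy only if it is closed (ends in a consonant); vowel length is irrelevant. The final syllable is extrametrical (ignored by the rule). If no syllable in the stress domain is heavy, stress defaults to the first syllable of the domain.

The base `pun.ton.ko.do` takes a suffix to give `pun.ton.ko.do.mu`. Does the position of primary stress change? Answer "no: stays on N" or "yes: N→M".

no: stays on 1

Base `pun.ton.ko.do` (4 syllables):
  The final syllable (4, do) is extrametrical; the stress domain is syllables 1–3.
  Weights: 1 pun H, 2 ton H, 3 ko L.
  Heavy syllables in the domain: 1, 2. The leftmost is syllable 1 (pun).
  → primary stress on syllable 1.
Suffixed `pun.ton.ko.do.mu` (5 syllables):
  The final syllable (5, mu) is extrametrical; the stress domain is syllables 1–4.
  Weights: 1 pun H, 2 ton H, 3 ko L, 4 do L.
  Heavy syllables in the domain: 1, 2. The leftmost is syllable 1 (pun).
  → primary stress on syllable 1.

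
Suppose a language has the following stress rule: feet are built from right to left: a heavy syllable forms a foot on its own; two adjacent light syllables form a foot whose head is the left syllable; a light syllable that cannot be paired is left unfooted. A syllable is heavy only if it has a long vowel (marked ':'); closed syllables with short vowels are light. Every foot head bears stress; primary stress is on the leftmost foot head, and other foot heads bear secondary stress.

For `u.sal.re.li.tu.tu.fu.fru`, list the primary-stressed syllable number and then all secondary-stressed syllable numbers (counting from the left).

primary 1, secondary 3, 5, 7

Weights: 1 u L, 2 sal L, 3 re L, 4 li L, 5 tu L, 6 tu L, 7 fu L, 8 fru L.
Parse right to left (heavy = foot alone; LL = one foot; stranded L unfooted): (ˈu.sal) (ˈre.li) (ˈtu.tu) (ˈfu.fru).
Foot heads: 1, 3, 5, 7.
Primary stress on the leftmost head = syllable 1.
Secondary stress on 3, 5, 7: ˈu.sal.ˌre.li.ˌtu.tu.ˌfu.fru.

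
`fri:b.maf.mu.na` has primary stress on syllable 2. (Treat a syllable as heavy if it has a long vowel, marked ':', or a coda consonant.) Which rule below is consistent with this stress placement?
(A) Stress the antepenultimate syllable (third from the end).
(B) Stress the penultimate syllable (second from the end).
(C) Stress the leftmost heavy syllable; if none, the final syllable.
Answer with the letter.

Rule A → syllable 2 ✓.
Rule B → syllable 3 (observed: 2).
Rule C → syllable 1 (observed: 2).

A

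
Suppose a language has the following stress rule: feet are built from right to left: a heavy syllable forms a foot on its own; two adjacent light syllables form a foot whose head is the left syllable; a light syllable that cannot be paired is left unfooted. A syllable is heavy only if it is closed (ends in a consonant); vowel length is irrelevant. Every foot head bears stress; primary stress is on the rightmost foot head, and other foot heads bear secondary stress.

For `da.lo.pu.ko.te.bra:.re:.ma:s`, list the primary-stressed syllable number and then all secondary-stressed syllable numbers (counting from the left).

Weights: 1 da L, 2 lo L, 3 pu L, 4 ko L, 5 te L, 6 bra: L, 7 re: L, 8 ma:s H.
Parse right to left (heavy = foot alone; LL = one foot; stranded L unfooted): da (ˈlo.pu) (ˈko.te) (ˈbra:.re:) (ˈma:s).
Foot heads: 2, 4, 6, 8.
Primary stress on the rightmost head = syllable 8.
Secondary stress on 2, 4, 6: da.ˌlo.pu.ˌko.te.ˌbra:.re:.ˈma:s.

primary 8, secondary 2, 4, 6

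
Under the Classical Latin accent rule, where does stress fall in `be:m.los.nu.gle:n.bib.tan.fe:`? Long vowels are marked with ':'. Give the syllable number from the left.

Classical Latin: stress the penult if heavy (long vowel or closed), else the antepenult.
Weights: 5 bib H, 6 tan H, 7 fe: H.
The penult (syllable 6, tan) is heavy, so it takes stress.
Stress on syllable 6: be:m.los.nu.gle:n.bib.ˈtan.fe:.

6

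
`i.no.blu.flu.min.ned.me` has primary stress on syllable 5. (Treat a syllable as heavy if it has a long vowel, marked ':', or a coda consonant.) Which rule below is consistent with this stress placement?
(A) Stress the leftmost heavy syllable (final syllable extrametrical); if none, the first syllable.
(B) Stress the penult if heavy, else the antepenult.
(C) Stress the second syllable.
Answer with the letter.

A

Rule A → syllable 5 ✓.
Rule B → syllable 6 (observed: 5).
Rule C → syllable 2 (observed: 5).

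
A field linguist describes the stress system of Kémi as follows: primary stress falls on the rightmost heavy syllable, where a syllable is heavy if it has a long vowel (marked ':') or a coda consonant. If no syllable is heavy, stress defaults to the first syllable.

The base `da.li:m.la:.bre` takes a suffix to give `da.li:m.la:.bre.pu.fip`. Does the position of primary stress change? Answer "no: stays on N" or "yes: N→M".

yes: 3→6

Base `da.li:m.la:.bre` (4 syllables):
  Weights: 1 da L, 2 li:m H, 3 la: H, 4 bre L.
  Heavy syllables in the domain: 2, 3. The rightmost is syllable 3 (la:).
  → primary stress on syllable 3.
Suffixed `da.li:m.la:.bre.pu.fip` (6 syllables):
  Weights: 1 da L, 2 li:m H, 3 la: H, 4 bre L, 5 pu L, 6 fip H.
  Heavy syllables in the domain: 2, 3, 6. The rightmost is syllable 6 (fip).
  → primary stress on syllable 6.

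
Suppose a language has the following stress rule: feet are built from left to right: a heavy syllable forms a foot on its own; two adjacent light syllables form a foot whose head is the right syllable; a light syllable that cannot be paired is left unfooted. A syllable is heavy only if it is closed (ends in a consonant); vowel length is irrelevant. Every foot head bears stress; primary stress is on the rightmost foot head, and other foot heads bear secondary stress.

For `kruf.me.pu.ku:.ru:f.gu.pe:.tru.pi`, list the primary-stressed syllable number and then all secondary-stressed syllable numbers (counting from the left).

primary 9, secondary 1, 3, 5, 7

Weights: 1 kruf H, 2 me L, 3 pu L, 4 ku: L, 5 ru:f H, 6 gu L, 7 pe: L, 8 tru L, 9 pi L.
Parse left to right (heavy = foot alone; LL = one foot; stranded L unfooted): (ˈkruf) (me.ˈpu) ku: (ˈru:f) (gu.ˈpe:) (tru.ˈpi).
Foot heads: 1, 3, 5, 7, 9.
Primary stress on the rightmost head = syllable 9.
Secondary stress on 1, 3, 5, 7: ˌkruf.me.ˌpu.ku:.ˌru:f.gu.ˌpe:.tru.ˈpi.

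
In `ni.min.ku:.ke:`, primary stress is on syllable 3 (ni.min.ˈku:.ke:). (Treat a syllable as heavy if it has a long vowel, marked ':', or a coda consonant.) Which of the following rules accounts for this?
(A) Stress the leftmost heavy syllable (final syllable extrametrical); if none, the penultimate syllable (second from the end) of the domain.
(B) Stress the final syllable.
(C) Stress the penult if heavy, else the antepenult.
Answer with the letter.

Rule A → syllable 2 (observed: 3).
Rule B → syllable 4 (observed: 3).
Rule C → syllable 3 ✓.

C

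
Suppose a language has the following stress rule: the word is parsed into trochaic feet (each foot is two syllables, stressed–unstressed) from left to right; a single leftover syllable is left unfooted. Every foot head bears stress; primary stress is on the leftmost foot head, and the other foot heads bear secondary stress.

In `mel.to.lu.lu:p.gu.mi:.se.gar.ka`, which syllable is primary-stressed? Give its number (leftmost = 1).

1

Parse left to right into trochaic (ˈσσ) feet: (ˈmel.to) (ˈlu.lu:p) (ˈgu.mi:) (ˈse.gar) ka. Syllable 9 is left unfooted.
Foot heads (stressed positions): 1, 3, 5, 7.
End Rule Leftmost: primary stress on the leftmost head = syllable 1.
Primary stress: syllable 1 → ˈmel.to.lu.lu:p.gu.mi:.se.gar.ka.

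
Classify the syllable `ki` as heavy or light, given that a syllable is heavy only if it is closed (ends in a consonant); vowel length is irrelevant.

`ki`: short vowel, open (no coda). Open (no coda) → light.

light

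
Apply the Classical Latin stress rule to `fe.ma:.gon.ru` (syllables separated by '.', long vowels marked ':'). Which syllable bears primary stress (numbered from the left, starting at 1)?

3

Classical Latin: stress the penult if heavy (long vowel or closed), else the antepenult.
Weights: 2 ma: H, 3 gon H, 4 ru L.
The penult (syllable 3, gon) is heavy, so it takes stress.
Stress on syllable 3: fe.ma:.ˈgon.ru.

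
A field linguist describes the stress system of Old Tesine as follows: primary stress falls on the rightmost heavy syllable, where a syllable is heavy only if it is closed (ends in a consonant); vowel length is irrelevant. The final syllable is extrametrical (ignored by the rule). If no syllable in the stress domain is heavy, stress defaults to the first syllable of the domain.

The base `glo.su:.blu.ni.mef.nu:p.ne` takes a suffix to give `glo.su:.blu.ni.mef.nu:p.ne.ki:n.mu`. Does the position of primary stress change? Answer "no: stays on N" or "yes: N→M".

Base `glo.su:.blu.ni.mef.nu:p.ne` (7 syllables):
  The final syllable (7, ne) is extrametrical; the stress domain is syllables 1–6.
  Weights: 1 glo L, 2 su: L, 3 blu L, 4 ni L, 5 mef H, 6 nu:p H.
  Heavy syllables in the domain: 5, 6. The rightmost is syllable 6 (nu:p).
  → primary stress on syllable 6.
Suffixed `glo.su:.blu.ni.mef.nu:p.ne.ki:n.mu` (9 syllables):
  The final syllable (9, mu) is extrametrical; the stress domain is syllables 1–8.
  Weights: 1 glo L, 2 su: L, 3 blu L, 4 ni L, 5 mef H, 6 nu:p H, 7 ne L, 8 ki:n H.
  Heavy syllables in the domain: 5, 6, 8. The rightmost is syllable 8 (ki:n).
  → primary stress on syllable 8.

yes: 6→8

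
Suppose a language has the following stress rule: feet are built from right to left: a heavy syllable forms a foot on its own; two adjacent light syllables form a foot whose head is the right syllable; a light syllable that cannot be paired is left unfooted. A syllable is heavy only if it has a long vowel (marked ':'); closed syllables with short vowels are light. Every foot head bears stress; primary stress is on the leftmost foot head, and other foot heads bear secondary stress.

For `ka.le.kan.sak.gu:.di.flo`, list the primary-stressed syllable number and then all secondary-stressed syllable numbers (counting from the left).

Weights: 1 ka L, 2 le L, 3 kan L, 4 sak L, 5 gu: H, 6 di L, 7 flo L.
Parse right to left (heavy = foot alone; LL = one foot; stranded L unfooted): (ka.ˈle) (kan.ˈsak) (ˈgu:) (di.ˈflo).
Foot heads: 2, 4, 5, 7.
Primary stress on the leftmost head = syllable 2.
Secondary stress on 4, 5, 7: ka.ˈle.kan.ˌsak.ˌgu:.di.ˌflo.

primary 2, secondary 4, 5, 7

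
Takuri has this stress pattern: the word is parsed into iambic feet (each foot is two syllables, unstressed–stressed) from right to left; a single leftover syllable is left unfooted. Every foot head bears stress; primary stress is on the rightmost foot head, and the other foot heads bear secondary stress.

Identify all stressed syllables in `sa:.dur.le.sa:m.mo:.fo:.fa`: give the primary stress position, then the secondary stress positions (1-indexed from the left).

Parse right to left into iambic (σˈσ) feet: sa: (dur.ˈle) (sa:m.ˈmo:) (fo:.ˈfa). Syllable 1 is left unfooted.
Foot heads (stressed positions): 3, 5, 7.
End Rule Rightmost: primary stress on the rightmost head = syllable 7.
Secondary stress on 3, 5: sa:.dur.ˌle.sa:m.ˌmo:.fo:.ˈfa.

primary 7, secondary 3, 5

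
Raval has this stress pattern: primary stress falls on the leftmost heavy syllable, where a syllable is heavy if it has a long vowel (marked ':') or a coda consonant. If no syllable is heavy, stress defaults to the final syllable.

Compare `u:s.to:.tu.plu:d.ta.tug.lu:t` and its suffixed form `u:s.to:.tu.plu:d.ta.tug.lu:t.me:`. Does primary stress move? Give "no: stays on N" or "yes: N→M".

Base `u:s.to:.tu.plu:d.ta.tug.lu:t` (7 syllables):
  Weights: 1 u:s H, 2 to: H, 3 tu L, 4 plu:d H, 5 ta L, 6 tug H, 7 lu:t H.
  Heavy syllables in the domain: 1, 2, 4, 6, 7. The leftmost is syllable 1 (u:s).
  → primary stress on syllable 1.
Suffixed `u:s.to:.tu.plu:d.ta.tug.lu:t.me:` (8 syllables):
  Weights: 1 u:s H, 2 to: H, 3 tu L, 4 plu:d H, 5 ta L, 6 tug H, 7 lu:t H, 8 me: H.
  Heavy syllables in the domain: 1, 2, 4, 6, 7, 8. The leftmost is syllable 1 (u:s).
  → primary stress on syllable 1.

no: stays on 1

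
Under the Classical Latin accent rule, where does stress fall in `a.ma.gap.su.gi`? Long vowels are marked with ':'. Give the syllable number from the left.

3

Classical Latin: stress the penult if heavy (long vowel or closed), else the antepenult.
Weights: 3 gap H, 4 su L, 5 gi L.
The penult (syllable 4, su) is light, so stress falls on the antepenult (syllable 3, gap).
Stress on syllable 3: a.ma.ˈgap.su.gi.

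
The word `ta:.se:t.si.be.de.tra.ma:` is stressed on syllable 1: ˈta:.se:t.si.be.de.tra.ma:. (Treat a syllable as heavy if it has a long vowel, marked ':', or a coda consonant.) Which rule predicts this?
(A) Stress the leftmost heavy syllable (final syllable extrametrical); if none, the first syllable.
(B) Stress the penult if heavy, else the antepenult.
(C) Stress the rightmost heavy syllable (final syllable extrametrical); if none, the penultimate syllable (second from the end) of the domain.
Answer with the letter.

Rule A → syllable 1 ✓.
Rule B → syllable 5 (observed: 1).
Rule C → syllable 2 (observed: 1).

A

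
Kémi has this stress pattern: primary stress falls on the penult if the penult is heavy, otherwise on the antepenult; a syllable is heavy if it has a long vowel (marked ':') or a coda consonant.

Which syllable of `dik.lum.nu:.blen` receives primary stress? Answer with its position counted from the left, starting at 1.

Weights: 2 lum H, 3 nu: H, 4 blen H.
The penult (syllable 3, nu:) is heavy, so it takes stress.
Primary stress: syllable 3 → dik.lum.ˈnu:.blen.

3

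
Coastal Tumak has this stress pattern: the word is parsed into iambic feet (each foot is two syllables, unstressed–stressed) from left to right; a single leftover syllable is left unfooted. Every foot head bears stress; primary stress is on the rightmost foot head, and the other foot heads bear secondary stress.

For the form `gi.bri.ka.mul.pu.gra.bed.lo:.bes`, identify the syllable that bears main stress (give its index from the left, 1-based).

8

Parse left to right into iambic (σˈσ) feet: (gi.ˈbri) (ka.ˈmul) (pu.ˈgra) (bed.ˈlo:) bes. Syllable 9 is left unfooted.
Foot heads (stressed positions): 2, 4, 6, 8.
End Rule Rightmost: primary stress on the rightmost head = syllable 8.
Primary stress: syllable 8 → gi.bri.ka.mul.pu.gra.bed.ˈlo:.bes.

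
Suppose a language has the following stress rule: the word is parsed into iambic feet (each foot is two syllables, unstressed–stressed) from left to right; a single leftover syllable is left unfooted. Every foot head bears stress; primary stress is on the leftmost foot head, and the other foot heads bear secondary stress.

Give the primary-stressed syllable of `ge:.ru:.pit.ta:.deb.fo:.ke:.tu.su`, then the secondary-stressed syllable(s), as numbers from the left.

primary 2, secondary 4, 6, 8

Parse left to right into iambic (σˈσ) feet: (ge:.ˈru:) (pit.ˈta:) (deb.ˈfo:) (ke:.ˈtu) su. Syllable 9 is left unfooted.
Foot heads (stressed positions): 2, 4, 6, 8.
End Rule Leftmost: primary stress on the leftmost head = syllable 2.
Secondary stress on 4, 6, 8: ge:.ˈru:.pit.ˌta:.deb.ˌfo:.ke:.ˌtu.su.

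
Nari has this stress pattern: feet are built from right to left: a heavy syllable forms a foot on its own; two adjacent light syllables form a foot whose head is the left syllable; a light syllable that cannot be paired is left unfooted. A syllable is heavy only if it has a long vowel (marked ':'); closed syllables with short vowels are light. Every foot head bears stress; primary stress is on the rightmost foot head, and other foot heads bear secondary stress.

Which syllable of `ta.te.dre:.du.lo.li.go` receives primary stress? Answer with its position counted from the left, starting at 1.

Weights: 1 ta L, 2 te L, 3 dre: H, 4 du L, 5 lo L, 6 li L, 7 go L.
Parse right to left (heavy = foot alone; LL = one foot; stranded L unfooted): (ˈta.te) (ˈdre:) (ˈdu.lo) (ˈli.go).
Foot heads: 1, 3, 4, 6.
Primary stress on the rightmost head = syllable 6.
Primary stress: syllable 6 → ta.te.dre:.du.lo.ˈli.go.

6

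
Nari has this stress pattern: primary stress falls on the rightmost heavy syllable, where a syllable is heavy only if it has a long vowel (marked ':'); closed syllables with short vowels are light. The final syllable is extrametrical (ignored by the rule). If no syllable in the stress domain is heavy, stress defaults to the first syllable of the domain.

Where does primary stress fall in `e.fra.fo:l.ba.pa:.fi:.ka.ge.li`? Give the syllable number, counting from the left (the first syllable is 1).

6

The final syllable (9, li) is extrametrical; the stress domain is syllables 1–8.
Weights: 1 e L, 2 fra L, 3 fo:l H, 4 ba L, 5 pa: H, 6 fi: H, 7 ka L, 8 ge L.
Heavy syllables in the domain: 3, 5, 6. The rightmost is syllable 6 (fi:).
Primary stress: syllable 6 → e.fra.fo:l.ba.pa:.ˈfi:.ka.ge.li.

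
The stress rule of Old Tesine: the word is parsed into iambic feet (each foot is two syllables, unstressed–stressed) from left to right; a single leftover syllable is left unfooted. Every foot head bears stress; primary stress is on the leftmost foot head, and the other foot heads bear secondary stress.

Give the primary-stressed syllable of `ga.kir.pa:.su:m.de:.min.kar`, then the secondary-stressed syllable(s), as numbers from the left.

Parse left to right into iambic (σˈσ) feet: (ga.ˈkir) (pa:.ˈsu:m) (de:.ˈmin) kar. Syllable 7 is left unfooted.
Foot heads (stressed positions): 2, 4, 6.
End Rule Leftmost: primary stress on the leftmost head = syllable 2.
Secondary stress on 4, 6: ga.ˈkir.pa:.ˌsu:m.de:.ˌmin.kar.

primary 2, secondary 4, 6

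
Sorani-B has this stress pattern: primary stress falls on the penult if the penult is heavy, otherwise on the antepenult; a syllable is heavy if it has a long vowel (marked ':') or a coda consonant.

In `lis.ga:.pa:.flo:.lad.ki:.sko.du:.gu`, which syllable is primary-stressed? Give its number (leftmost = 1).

8

Weights: 7 sko L, 8 du: H, 9 gu L.
The penult (syllable 8, du:) is heavy, so it takes stress.
Primary stress: syllable 8 → lis.ga:.pa:.flo:.lad.ki:.sko.ˈdu:.gu.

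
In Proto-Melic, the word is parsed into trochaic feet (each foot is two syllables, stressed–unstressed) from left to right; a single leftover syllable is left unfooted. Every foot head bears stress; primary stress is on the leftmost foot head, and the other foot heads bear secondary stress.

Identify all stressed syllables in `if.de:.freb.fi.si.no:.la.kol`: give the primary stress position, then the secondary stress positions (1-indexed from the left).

Parse left to right into trochaic (ˈσσ) feet: (ˈif.de:) (ˈfreb.fi) (ˈsi.no:) (ˈla.kol).
Foot heads (stressed positions): 1, 3, 5, 7.
End Rule Leftmost: primary stress on the leftmost head = syllable 1.
Secondary stress on 3, 5, 7: ˈif.de:.ˌfreb.fi.ˌsi.no:.ˌla.kol.

primary 1, secondary 3, 5, 7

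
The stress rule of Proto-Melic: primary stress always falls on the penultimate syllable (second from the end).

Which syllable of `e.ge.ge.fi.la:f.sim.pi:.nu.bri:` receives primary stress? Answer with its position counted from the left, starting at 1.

8

The word has 9 syllables; the penultimate syllable (second from the end) is syllable 8 (nu).
Primary stress: syllable 8 → e.ge.ge.fi.la:f.sim.pi:.ˈnu.bri:.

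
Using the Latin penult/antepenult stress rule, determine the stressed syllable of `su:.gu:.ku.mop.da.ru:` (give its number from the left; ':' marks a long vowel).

4

Classical Latin: stress the penult if heavy (long vowel or closed), else the antepenult.
Weights: 4 mop H, 5 da L, 6 ru: H.
The penult (syllable 5, da) is light, so stress falls on the antepenult (syllable 4, mop).
Stress on syllable 4: su:.gu:.ku.ˈmop.da.ru:.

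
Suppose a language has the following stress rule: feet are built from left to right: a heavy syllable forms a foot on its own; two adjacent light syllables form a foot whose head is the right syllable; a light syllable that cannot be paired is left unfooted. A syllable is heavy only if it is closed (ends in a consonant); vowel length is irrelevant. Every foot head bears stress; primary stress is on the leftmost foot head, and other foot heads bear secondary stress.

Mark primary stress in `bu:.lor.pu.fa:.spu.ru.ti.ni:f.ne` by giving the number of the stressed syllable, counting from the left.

Weights: 1 bu: L, 2 lor H, 3 pu L, 4 fa: L, 5 spu L, 6 ru L, 7 ti L, 8 ni:f H, 9 ne L.
Parse left to right (heavy = foot alone; LL = one foot; stranded L unfooted): bu: (ˈlor) (pu.ˈfa:) (spu.ˈru) ti (ˈni:f) ne.
Foot heads: 2, 4, 6, 8.
Primary stress on the leftmost head = syllable 2.
Primary stress: syllable 2 → bu:.ˈlor.pu.fa:.spu.ru.ti.ni:f.ne.

2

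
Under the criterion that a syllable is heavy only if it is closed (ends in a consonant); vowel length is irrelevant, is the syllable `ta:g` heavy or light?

heavy

`ta:g`: long vowel, closed (coda /g/). Closed (coda /g/) → heavy.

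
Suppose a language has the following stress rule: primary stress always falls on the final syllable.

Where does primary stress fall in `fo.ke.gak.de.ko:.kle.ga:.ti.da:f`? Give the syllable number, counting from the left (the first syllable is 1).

9

The word has 9 syllables; the final syllable is syllable 9 (da:f).
Primary stress: syllable 9 → fo.ke.gak.de.ko:.kle.ga:.ti.ˈda:f.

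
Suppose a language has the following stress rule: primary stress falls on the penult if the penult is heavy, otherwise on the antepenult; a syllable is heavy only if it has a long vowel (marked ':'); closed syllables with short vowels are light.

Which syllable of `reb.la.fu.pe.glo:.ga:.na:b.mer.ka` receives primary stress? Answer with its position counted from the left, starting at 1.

7

Weights: 7 na:b H, 8 mer L, 9 ka L.
The penult (syllable 8, mer) is light, so stress falls on the antepenult (syllable 7, na:b).
Primary stress: syllable 7 → reb.la.fu.pe.glo:.ga:.ˈna:b.mer.ka.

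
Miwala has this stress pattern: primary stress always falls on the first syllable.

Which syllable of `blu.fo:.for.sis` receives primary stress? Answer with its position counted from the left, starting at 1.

The word has 4 syllables; the first syllable is syllable 1 (blu).
Primary stress: syllable 1 → ˈblu.fo:.for.sis.

1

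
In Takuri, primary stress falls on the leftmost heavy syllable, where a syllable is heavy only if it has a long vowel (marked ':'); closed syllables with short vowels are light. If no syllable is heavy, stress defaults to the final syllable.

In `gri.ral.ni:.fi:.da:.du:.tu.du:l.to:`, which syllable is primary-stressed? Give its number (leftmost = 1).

3

Weights: 1 gri L, 2 ral L, 3 ni: H, 4 fi: H, 5 da: H, 6 du: H, 7 tu L, 8 du:l H, 9 to: H.
Heavy syllables in the domain: 3, 4, 5, 6, 8, 9. The leftmost is syllable 3 (ni:).
Primary stress: syllable 3 → gri.ral.ˈni:.fi:.da:.du:.tu.du:l.to:.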